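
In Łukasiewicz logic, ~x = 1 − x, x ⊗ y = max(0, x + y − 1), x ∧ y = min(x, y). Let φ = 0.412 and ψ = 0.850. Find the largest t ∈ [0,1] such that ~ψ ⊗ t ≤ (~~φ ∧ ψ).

1.000

~ψ = 1 − 0.850 = 0.150
So the left factor is ~ψ = 0.150.
~φ = 1 − 0.412 = 0.588
~~φ = 1 − 0.588 = 0.412
~~φ ∧ ψ = min(0.412, 0.850) = 0.412
So the right-hand bound is ~~φ ∧ ψ = 0.412.
The residuum of the Łukasiewicz t-norm gives the supremum: min(1, 1 − 0.150 + 0.412).
1 − 0.150 + 0.412 = 1.262, so t = min(1, 1.262) = 1.000.
Check: 0.150 ⊗ 1.000 = max(0, 0.150) = 0.150 ≤ 0.412.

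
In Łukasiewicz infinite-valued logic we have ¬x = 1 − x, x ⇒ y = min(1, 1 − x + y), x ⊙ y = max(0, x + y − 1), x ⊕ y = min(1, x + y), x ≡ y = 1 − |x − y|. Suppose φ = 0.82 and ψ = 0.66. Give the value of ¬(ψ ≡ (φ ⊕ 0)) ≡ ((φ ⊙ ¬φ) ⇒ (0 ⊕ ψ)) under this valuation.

0.16

φ ⊕ 0 = min(1, 0.82 + 0.00) = min(1, 0.82) = 0.82
ψ ≡ (φ ⊕ 0) = 1 − |0.66 − 0.82| = 1 − 0.16 = 0.84
¬(ψ ≡ (φ ⊕ 0)) = 1 − 0.84 = 0.16
¬φ = 1 − 0.82 = 0.18
φ ⊙ ¬φ = max(0, 0.82 + 0.18 − 1) = max(0, 0.00) = 0.00
0 ⊕ ψ = min(1, 0.00 + 0.66) = min(1, 0.66) = 0.66
(φ ⊙ ¬φ) ⇒ (0 ⊕ ψ) = min(1, 1 − 0.00 + 0.66) = min(1, 1.66) = 1.00
¬(ψ ≡ (φ ⊕ 0)) ≡ ((φ ⊙ ¬φ) ⇒ (0 ⊕ ψ)) = 1 − |0.16 − 1.00| = 1 − 0.84 = 0.16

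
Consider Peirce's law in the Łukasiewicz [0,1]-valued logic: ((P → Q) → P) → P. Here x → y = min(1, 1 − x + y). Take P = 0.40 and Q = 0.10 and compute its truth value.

P → Q = min(1, 1 − 0.40 + 0.10) = min(1, 0.70) = 0.70
(P → Q) → P = min(1, 1 − 0.70 + 0.40) = min(1, 0.70) = 0.70
((P → Q) → P) → P = min(1, 1 − 0.70 + 0.40) = min(1, 0.70) = 0.70
(The value 0.70 < 1 shows this instance is not satisfied; not a Ł∞-tautology in general.)

0.70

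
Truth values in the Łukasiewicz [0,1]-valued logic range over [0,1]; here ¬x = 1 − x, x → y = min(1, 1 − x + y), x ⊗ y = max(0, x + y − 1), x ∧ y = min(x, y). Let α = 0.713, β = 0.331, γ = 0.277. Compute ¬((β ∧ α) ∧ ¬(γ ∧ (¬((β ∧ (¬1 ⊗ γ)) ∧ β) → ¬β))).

0.669

β ∧ α = min(0.331, 0.713) = 0.331
¬1 = 1 − 1.000 = 0.000
¬1 ⊗ γ = max(0, 0.000 + 0.277 − 1) = max(0, -0.723) = 0.000
β ∧ (¬1 ⊗ γ) = min(0.331, 0.000) = 0.000
(β ∧ (¬1 ⊗ γ)) ∧ β = min(0.000, 0.331) = 0.000
¬((β ∧ (¬1 ⊗ γ)) ∧ β) = 1 − 0.000 = 1.000
¬β = 1 − 0.331 = 0.669
¬((β ∧ (¬1 ⊗ γ)) ∧ β) → ¬β = min(1, 1 − 1.000 + 0.669) = min(1, 0.669) = 0.669
γ ∧ (¬((β ∧ (¬1 ⊗ γ)) ∧ β) → ¬β) = min(0.277, 0.669) = 0.277
¬(γ ∧ (¬((β ∧ (¬1 ⊗ γ)) ∧ β) → ¬β)) = 1 − 0.277 = 0.723
(β ∧ α) ∧ ¬(γ ∧ (¬((β ∧ (¬1 ⊗ γ)) ∧ β) → ¬β)) = min(0.331, 0.723) = 0.331
¬((β ∧ α) ∧ ¬(γ ∧ (¬((β ∧ (¬1 ⊗ γ)) ∧ β) → ¬β))) = 1 − 0.331 = 0.669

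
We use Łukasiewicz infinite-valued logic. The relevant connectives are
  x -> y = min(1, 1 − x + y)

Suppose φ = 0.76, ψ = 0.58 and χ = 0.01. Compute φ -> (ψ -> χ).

0.67

ψ -> χ = min(1, 1 − 0.58 + 0.01) = min(1, 0.43) = 0.43
φ -> (ψ -> χ) = min(1, 1 − 0.76 + 0.43) = min(1, 0.67) = 0.67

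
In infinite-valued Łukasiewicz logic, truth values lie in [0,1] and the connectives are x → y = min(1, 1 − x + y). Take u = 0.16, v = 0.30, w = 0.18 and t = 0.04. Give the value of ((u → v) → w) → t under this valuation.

u → v = min(1, 1 − 0.16 + 0.30) = min(1, 1.14) = 1.00
(u → v) → w = min(1, 1 − 1.00 + 0.18) = min(1, 0.18) = 0.18
((u → v) → w) → t = min(1, 1 − 0.18 + 0.04) = min(1, 0.86) = 0.86

0.86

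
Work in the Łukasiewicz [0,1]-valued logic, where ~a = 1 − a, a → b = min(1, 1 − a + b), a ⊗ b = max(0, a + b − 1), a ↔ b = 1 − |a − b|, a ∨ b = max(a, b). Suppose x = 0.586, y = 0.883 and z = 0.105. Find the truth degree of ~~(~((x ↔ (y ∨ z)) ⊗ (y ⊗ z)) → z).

0.105

y ∨ z = max(0.883, 0.105) = 0.883
x ↔ (y ∨ z) = 1 − |0.586 − 0.883| = 1 − 0.297 = 0.703
y ⊗ z = max(0, 0.883 + 0.105 − 1) = max(0, -0.012) = 0.000
(x ↔ (y ∨ z)) ⊗ (y ⊗ z) = max(0, 0.703 + 0.000 − 1) = max(0, -0.297) = 0.000
~((x ↔ (y ∨ z)) ⊗ (y ⊗ z)) = 1 − 0.000 = 1.000
~((x ↔ (y ∨ z)) ⊗ (y ⊗ z)) → z = min(1, 1 − 1.000 + 0.105) = min(1, 0.105) = 0.105
~(~((x ↔ (y ∨ z)) ⊗ (y ⊗ z)) → z) = 1 − 0.105 = 0.895
~~(~((x ↔ (y ∨ z)) ⊗ (y ⊗ z)) → z) = 1 − 0.895 = 0.105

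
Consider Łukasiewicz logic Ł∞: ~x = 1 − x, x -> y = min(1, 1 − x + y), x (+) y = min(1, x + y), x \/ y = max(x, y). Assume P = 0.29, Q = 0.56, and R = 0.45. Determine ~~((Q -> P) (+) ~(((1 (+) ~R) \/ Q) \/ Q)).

Q -> P = min(1, 1 − 0.56 + 0.29) = min(1, 0.73) = 0.73
~R = 1 − 0.45 = 0.55
1 (+) ~R = min(1, 1.00 + 0.55) = min(1, 1.55) = 1.00
(1 (+) ~R) \/ Q = max(1.00, 0.56) = 1.00
((1 (+) ~R) \/ Q) \/ Q = max(1.00, 0.56) = 1.00
~(((1 (+) ~R) \/ Q) \/ Q) = 1 − 1.00 = 0.00
(Q -> P) (+) ~(((1 (+) ~R) \/ Q) \/ Q) = min(1, 0.73 + 0.00) = min(1, 0.73) = 0.73
~((Q -> P) (+) ~(((1 (+) ~R) \/ Q) \/ Q)) = 1 − 0.73 = 0.27
~~((Q -> P) (+) ~(((1 (+) ~R) \/ Q) \/ Q)) = 1 − 0.27 = 0.73

0.73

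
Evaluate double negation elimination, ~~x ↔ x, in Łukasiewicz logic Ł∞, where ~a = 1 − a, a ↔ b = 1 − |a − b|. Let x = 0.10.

1.00

~x = 1 − 0.10 = 0.90
~~x = 1 − 0.90 = 0.10
~~x ↔ x = 1 − |0.10 − 0.10| = 1 − 0.00 = 1.00
(As expected: always 1 in Ł∞ since negation is involutive.)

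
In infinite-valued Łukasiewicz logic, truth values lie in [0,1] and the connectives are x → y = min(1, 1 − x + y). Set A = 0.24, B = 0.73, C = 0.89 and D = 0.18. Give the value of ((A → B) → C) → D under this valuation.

0.29

A → B = min(1, 1 − 0.24 + 0.73) = min(1, 1.49) = 1.00
(A → B) → C = min(1, 1 − 1.00 + 0.89) = min(1, 0.89) = 0.89
((A → B) → C) → D = min(1, 1 − 0.89 + 0.18) = min(1, 0.29) = 0.29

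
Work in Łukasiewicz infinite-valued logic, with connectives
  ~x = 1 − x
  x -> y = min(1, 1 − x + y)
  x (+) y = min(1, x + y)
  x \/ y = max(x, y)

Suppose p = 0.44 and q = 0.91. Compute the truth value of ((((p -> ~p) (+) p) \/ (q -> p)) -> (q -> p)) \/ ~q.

~p = 1 − 0.44 = 0.56
p -> ~p = min(1, 1 − 0.44 + 0.56) = min(1, 1.12) = 1.00
(p -> ~p) (+) p = min(1, 1.00 + 0.44) = min(1, 1.44) = 1.00
q -> p = min(1, 1 − 0.91 + 0.44) = min(1, 0.53) = 0.53
((p -> ~p) (+) p) \/ (q -> p) = max(1.00, 0.53) = 1.00
(((p -> ~p) (+) p) \/ (q -> p)) -> (q -> p) = min(1, 1 − 1.00 + 0.53) = min(1, 0.53) = 0.53
~q = 1 − 0.91 = 0.09
((((p -> ~p) (+) p) \/ (q -> p)) -> (q -> p)) \/ ~q = max(0.53, 0.09) = 0.53

0.53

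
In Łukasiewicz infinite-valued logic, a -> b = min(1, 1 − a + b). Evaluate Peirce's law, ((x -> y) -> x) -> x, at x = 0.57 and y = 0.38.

x -> y = min(1, 1 − 0.57 + 0.38) = min(1, 0.81) = 0.81
(x -> y) -> x = min(1, 1 − 0.81 + 0.57) = min(1, 0.76) = 0.76
((x -> y) -> x) -> x = min(1, 1 − 0.76 + 0.57) = min(1, 0.81) = 0.81
(The value 0.81 < 1 shows this instance is not satisfied; not a Ł∞-tautology in general.)

0.81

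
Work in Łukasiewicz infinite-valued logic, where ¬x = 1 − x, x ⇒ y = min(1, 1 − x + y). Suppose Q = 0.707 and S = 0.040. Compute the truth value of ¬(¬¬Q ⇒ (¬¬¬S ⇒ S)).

¬Q = 1 − 0.707 = 0.293
¬¬Q = 1 − 0.293 = 0.707
¬S = 1 − 0.040 = 0.960
¬¬S = 1 − 0.960 = 0.040
¬¬¬S = 1 − 0.040 = 0.960
¬¬¬S ⇒ S = min(1, 1 − 0.960 + 0.040) = min(1, 0.080) = 0.080
¬¬Q ⇒ (¬¬¬S ⇒ S) = min(1, 1 − 0.707 + 0.080) = min(1, 0.373) = 0.373
¬(¬¬Q ⇒ (¬¬¬S ⇒ S)) = 1 − 0.373 = 0.627

0.627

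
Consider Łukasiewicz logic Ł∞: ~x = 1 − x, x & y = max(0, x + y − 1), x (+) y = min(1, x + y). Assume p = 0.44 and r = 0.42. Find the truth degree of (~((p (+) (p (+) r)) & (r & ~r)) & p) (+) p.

p (+) r = min(1, 0.44 + 0.42) = min(1, 0.86) = 0.86
p (+) (p (+) r) = min(1, 0.44 + 0.86) = min(1, 1.30) = 1.00
~r = 1 − 0.42 = 0.58
r & ~r = max(0, 0.42 + 0.58 − 1) = max(0, 0.00) = 0.00
(p (+) (p (+) r)) & (r & ~r) = max(0, 1.00 + 0.00 − 1) = max(0, 0.00) = 0.00
~((p (+) (p (+) r)) & (r & ~r)) = 1 − 0.00 = 1.00
~((p (+) (p (+) r)) & (r & ~r)) & p = max(0, 1.00 + 0.44 − 1) = max(0, 0.44) = 0.44
(~((p (+) (p (+) r)) & (r & ~r)) & p) (+) p = min(1, 0.44 + 0.44) = min(1, 0.88) = 0.88

0.88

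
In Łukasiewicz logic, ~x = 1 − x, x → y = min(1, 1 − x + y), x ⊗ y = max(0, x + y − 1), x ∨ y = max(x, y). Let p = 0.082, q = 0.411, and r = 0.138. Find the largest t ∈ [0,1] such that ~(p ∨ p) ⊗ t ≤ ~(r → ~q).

p ∨ p = max(0.082, 0.082) = 0.082
~(p ∨ p) = 1 − 0.082 = 0.918
So the left factor is ~(p ∨ p) = 0.918.
~q = 1 − 0.411 = 0.589
r → ~q = min(1, 1 − 0.138 + 0.589) = min(1, 1.451) = 1.000
~(r → ~q) = 1 − 1.000 = 0.000
So the right-hand bound is ~(r → ~q) = 0.000.
The residuum of the Łukasiewicz t-norm gives the supremum: min(1, 1 − 0.918 + 0.000).
1 − 0.918 + 0.000 = 0.082, so t = min(1, 0.082) = 0.082.
Check: 0.918 ⊗ 0.082 = max(0, 0.000) = 0.000 ≤ 0.000.

0.082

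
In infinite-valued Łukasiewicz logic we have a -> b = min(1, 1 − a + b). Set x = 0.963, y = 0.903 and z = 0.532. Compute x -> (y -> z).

0.666

y -> z = min(1, 1 − 0.903 + 0.532) = min(1, 0.629) = 0.629
x -> (y -> z) = min(1, 1 − 0.963 + 0.629) = min(1, 0.666) = 0.666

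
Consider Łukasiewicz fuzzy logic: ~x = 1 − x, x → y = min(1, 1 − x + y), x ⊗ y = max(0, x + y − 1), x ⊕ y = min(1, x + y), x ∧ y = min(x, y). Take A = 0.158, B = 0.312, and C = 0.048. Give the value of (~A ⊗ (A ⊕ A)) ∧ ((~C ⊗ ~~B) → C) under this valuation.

0.158

~A = 1 − 0.158 = 0.842
A ⊕ A = min(1, 0.158 + 0.158) = min(1, 0.316) = 0.316
~A ⊗ (A ⊕ A) = max(0, 0.842 + 0.316 − 1) = max(0, 0.158) = 0.158
~C = 1 − 0.048 = 0.952
~B = 1 − 0.312 = 0.688
~~B = 1 − 0.688 = 0.312
~C ⊗ ~~B = max(0, 0.952 + 0.312 − 1) = max(0, 0.264) = 0.264
(~C ⊗ ~~B) → C = min(1, 1 − 0.264 + 0.048) = min(1, 0.784) = 0.784
(~A ⊗ (A ⊕ A)) ∧ ((~C ⊗ ~~B) → C) = min(0.158, 0.784) = 0.158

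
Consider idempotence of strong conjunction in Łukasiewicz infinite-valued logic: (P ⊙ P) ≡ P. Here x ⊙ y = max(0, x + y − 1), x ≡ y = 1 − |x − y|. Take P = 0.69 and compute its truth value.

0.69

P ⊙ P = max(0, 0.69 + 0.69 − 1) = max(0, 0.38) = 0.38
(P ⊙ P) ≡ P = 1 − |0.38 − 0.69| = 1 − 0.31 = 0.69
(The value 0.69 < 1 shows this instance is not satisfied; fails in Ł∞ since a ⊗ a = max(0, 2a−1) ≠ a in general.)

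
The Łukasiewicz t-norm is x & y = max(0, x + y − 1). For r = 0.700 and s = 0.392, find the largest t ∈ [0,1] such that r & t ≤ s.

The residuum of the Łukasiewicz t-norm gives the supremum: min(1, 1 − 0.700 + 0.392).
1 − 0.700 + 0.392 = 0.692, so t = min(1, 0.692) = 0.692.
Check: 0.700 & 0.692 = max(0, 0.392) = 0.392 ≤ 0.392.

0.692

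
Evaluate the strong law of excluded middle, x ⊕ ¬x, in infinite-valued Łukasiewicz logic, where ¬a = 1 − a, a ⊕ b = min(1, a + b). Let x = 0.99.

¬x = 1 − 0.99 = 0.01
x ⊕ ¬x = min(1, 0.99 + 0.01) = min(1, 1.00) = 1.00
(As expected: always 1 in Ł∞ since a ⊕ (1−a) = 1.)

1.00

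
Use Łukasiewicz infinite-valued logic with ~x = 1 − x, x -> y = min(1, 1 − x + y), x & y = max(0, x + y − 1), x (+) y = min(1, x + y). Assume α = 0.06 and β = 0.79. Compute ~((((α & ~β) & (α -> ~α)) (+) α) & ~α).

~β = 1 − 0.79 = 0.21
α & ~β = max(0, 0.06 + 0.21 − 1) = max(0, -0.73) = 0.00
~α = 1 − 0.06 = 0.94
α -> ~α = min(1, 1 − 0.06 + 0.94) = min(1, 1.88) = 1.00
(α & ~β) & (α -> ~α) = max(0, 0.00 + 1.00 − 1) = max(0, 0.00) = 0.00
((α & ~β) & (α -> ~α)) (+) α = min(1, 0.00 + 0.06) = min(1, 0.06) = 0.06
(((α & ~β) & (α -> ~α)) (+) α) & ~α = max(0, 0.06 + 0.94 − 1) = max(0, 0.00) = 0.00
~((((α & ~β) & (α -> ~α)) (+) α) & ~α) = 1 − 0.00 = 1.00

1.00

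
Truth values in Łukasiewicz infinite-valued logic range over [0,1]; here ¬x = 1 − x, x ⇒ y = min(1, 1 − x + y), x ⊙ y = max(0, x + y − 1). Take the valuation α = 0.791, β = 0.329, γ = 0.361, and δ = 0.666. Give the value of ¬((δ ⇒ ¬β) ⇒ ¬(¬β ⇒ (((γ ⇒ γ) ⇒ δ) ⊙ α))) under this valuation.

0.786

¬β = 1 − 0.329 = 0.671
δ ⇒ ¬β = min(1, 1 − 0.666 + 0.671) = min(1, 1.005) = 1.000
γ ⇒ γ = min(1, 1 − 0.361 + 0.361) = min(1, 1.000) = 1.000
(γ ⇒ γ) ⇒ δ = min(1, 1 − 1.000 + 0.666) = min(1, 0.666) = 0.666
((γ ⇒ γ) ⇒ δ) ⊙ α = max(0, 0.666 + 0.791 − 1) = max(0, 0.457) = 0.457
¬β ⇒ (((γ ⇒ γ) ⇒ δ) ⊙ α) = min(1, 1 − 0.671 + 0.457) = min(1, 0.786) = 0.786
¬(¬β ⇒ (((γ ⇒ γ) ⇒ δ) ⊙ α)) = 1 − 0.786 = 0.214
(δ ⇒ ¬β) ⇒ ¬(¬β ⇒ (((γ ⇒ γ) ⇒ δ) ⊙ α)) = min(1, 1 − 1.000 + 0.214) = min(1, 0.214) = 0.214
¬((δ ⇒ ¬β) ⇒ ¬(¬β ⇒ (((γ ⇒ γ) ⇒ δ) ⊙ α))) = 1 − 0.214 = 0.786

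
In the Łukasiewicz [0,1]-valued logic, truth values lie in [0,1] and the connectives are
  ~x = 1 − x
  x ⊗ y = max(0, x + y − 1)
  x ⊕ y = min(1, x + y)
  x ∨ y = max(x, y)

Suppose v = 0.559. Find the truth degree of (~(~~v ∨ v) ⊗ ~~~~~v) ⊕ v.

0.559

~v = 1 − 0.559 = 0.441
~~v = 1 − 0.441 = 0.559
~~v ∨ v = max(0.559, 0.559) = 0.559
~(~~v ∨ v) = 1 − 0.559 = 0.441
~~~v = 1 − 0.559 = 0.441
~~~~v = 1 − 0.441 = 0.559
~~~~~v = 1 − 0.559 = 0.441
~(~~v ∨ v) ⊗ ~~~~~v = max(0, 0.441 + 0.441 − 1) = max(0, -0.118) = 0.000
(~(~~v ∨ v) ⊗ ~~~~~v) ⊕ v = min(1, 0.000 + 0.559) = min(1, 0.559) = 0.559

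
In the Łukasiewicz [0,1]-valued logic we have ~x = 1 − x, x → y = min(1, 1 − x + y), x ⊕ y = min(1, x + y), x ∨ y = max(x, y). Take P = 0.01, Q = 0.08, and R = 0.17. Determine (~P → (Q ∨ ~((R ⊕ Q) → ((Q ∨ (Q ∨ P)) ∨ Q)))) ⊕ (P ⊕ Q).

0.27

~P = 1 − 0.01 = 0.99
R ⊕ Q = min(1, 0.17 + 0.08) = min(1, 0.25) = 0.25
Q ∨ P = max(0.08, 0.01) = 0.08
Q ∨ (Q ∨ P) = max(0.08, 0.08) = 0.08
(Q ∨ (Q ∨ P)) ∨ Q = max(0.08, 0.08) = 0.08
(R ⊕ Q) → ((Q ∨ (Q ∨ P)) ∨ Q) = min(1, 1 − 0.25 + 0.08) = min(1, 0.83) = 0.83
~((R ⊕ Q) → ((Q ∨ (Q ∨ P)) ∨ Q)) = 1 − 0.83 = 0.17
Q ∨ ~((R ⊕ Q) → ((Q ∨ (Q ∨ P)) ∨ Q)) = max(0.08, 0.17) = 0.17
~P → (Q ∨ ~((R ⊕ Q) → ((Q ∨ (Q ∨ P)) ∨ Q))) = min(1, 1 − 0.99 + 0.17) = min(1, 0.18) = 0.18
P ⊕ Q = min(1, 0.01 + 0.08) = min(1, 0.09) = 0.09
(~P → (Q ∨ ~((R ⊕ Q) → ((Q ∨ (Q ∨ P)) ∨ Q)))) ⊕ (P ⊕ Q) = min(1, 0.18 + 0.09) = min(1, 0.27) = 0.27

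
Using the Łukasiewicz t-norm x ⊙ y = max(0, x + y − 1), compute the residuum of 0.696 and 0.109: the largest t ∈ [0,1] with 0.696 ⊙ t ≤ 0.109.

0.413

The residuum of the Łukasiewicz t-norm gives the supremum: min(1, 1 − 0.696 + 0.109).
1 − 0.696 + 0.109 = 0.413, so t = min(1, 0.413) = 0.413.
Check: 0.696 ⊙ 0.413 = max(0, 0.109) = 0.109 ≤ 0.109.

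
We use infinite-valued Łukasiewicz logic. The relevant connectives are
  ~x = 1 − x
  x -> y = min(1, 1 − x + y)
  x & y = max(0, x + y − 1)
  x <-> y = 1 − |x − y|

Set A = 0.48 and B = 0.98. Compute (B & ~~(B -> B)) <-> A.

B -> B = min(1, 1 − 0.98 + 0.98) = min(1, 1.00) = 1.00
~(B -> B) = 1 − 1.00 = 0.00
~~(B -> B) = 1 − 0.00 = 1.00
B & ~~(B -> B) = max(0, 0.98 + 1.00 − 1) = max(0, 0.98) = 0.98
(B & ~~(B -> B)) <-> A = 1 − |0.98 − 0.48| = 1 − 0.50 = 0.50

0.50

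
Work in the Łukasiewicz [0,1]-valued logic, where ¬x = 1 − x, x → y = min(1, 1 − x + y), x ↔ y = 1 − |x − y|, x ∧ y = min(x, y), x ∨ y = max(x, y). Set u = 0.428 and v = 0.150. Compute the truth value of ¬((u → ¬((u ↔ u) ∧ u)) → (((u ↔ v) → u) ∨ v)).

0.294

u ↔ u = 1 − |0.428 − 0.428| = 1 − 0.000 = 1.000
(u ↔ u) ∧ u = min(1.000, 0.428) = 0.428
¬((u ↔ u) ∧ u) = 1 − 0.428 = 0.572
u → ¬((u ↔ u) ∧ u) = min(1, 1 − 0.428 + 0.572) = min(1, 1.144) = 1.000
u ↔ v = 1 − |0.428 − 0.150| = 1 − 0.278 = 0.722
(u ↔ v) → u = min(1, 1 − 0.722 + 0.428) = min(1, 0.706) = 0.706
((u ↔ v) → u) ∨ v = max(0.706, 0.150) = 0.706
(u → ¬((u ↔ u) ∧ u)) → (((u ↔ v) → u) ∨ v) = min(1, 1 − 1.000 + 0.706) = min(1, 0.706) = 0.706
¬((u → ¬((u ↔ u) ∧ u)) → (((u ↔ v) → u) ∨ v)) = 1 − 0.706 = 0.294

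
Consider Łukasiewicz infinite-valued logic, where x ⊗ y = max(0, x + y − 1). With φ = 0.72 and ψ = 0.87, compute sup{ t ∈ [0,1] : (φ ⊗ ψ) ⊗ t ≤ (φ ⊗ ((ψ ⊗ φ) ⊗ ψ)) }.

0.59

φ ⊗ ψ = max(0, 0.72 + 0.87 − 1) = max(0, 0.59) = 0.59
So the left factor is φ ⊗ ψ = 0.59.
ψ ⊗ φ = max(0, 0.87 + 0.72 − 1) = max(0, 0.59) = 0.59
(ψ ⊗ φ) ⊗ ψ = max(0, 0.59 + 0.87 − 1) = max(0, 0.46) = 0.46
φ ⊗ ((ψ ⊗ φ) ⊗ ψ) = max(0, 0.72 + 0.46 − 1) = max(0, 0.18) = 0.18
So the right-hand bound is φ ⊗ ((ψ ⊗ φ) ⊗ ψ) = 0.18.
The residuum of the Łukasiewicz t-norm gives the supremum: min(1, 1 − 0.59 + 0.18).
1 − 0.59 + 0.18 = 0.59, so t = min(1, 0.59) = 0.59.
Check: 0.59 ⊗ 0.59 = max(0, 0.18) = 0.18 ≤ 0.18.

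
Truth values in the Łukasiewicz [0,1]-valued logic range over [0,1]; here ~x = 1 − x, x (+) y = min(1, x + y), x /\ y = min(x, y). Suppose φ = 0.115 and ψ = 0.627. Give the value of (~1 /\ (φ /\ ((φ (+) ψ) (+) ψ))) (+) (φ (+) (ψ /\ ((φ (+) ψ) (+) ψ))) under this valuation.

0.742

~1 = 1 − 1.000 = 0.000
φ (+) ψ = min(1, 0.115 + 0.627) = min(1, 0.742) = 0.742
(φ (+) ψ) (+) ψ = min(1, 0.742 + 0.627) = min(1, 1.369) = 1.000
φ /\ ((φ (+) ψ) (+) ψ) = min(0.115, 1.000) = 0.115
~1 /\ (φ /\ ((φ (+) ψ) (+) ψ)) = min(0.000, 0.115) = 0.000
ψ /\ ((φ (+) ψ) (+) ψ) = min(0.627, 1.000) = 0.627
φ (+) (ψ /\ ((φ (+) ψ) (+) ψ)) = min(1, 0.115 + 0.627) = min(1, 0.742) = 0.742
(~1 /\ (φ /\ ((φ (+) ψ) (+) ψ))) (+) (φ (+) (ψ /\ ((φ (+) ψ) (+) ψ))) = min(1, 0.000 + 0.742) = min(1, 0.742) = 0.742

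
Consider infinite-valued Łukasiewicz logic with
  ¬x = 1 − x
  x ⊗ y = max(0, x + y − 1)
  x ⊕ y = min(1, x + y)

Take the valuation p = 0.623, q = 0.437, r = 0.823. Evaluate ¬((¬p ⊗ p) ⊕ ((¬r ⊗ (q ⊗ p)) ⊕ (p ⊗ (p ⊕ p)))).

¬p = 1 − 0.623 = 0.377
¬p ⊗ p = max(0, 0.377 + 0.623 − 1) = max(0, 0.000) = 0.000
¬r = 1 − 0.823 = 0.177
q ⊗ p = max(0, 0.437 + 0.623 − 1) = max(0, 0.060) = 0.060
¬r ⊗ (q ⊗ p) = max(0, 0.177 + 0.060 − 1) = max(0, -0.763) = 0.000
p ⊕ p = min(1, 0.623 + 0.623) = min(1, 1.246) = 1.000
p ⊗ (p ⊕ p) = max(0, 0.623 + 1.000 − 1) = max(0, 0.623) = 0.623
(¬r ⊗ (q ⊗ p)) ⊕ (p ⊗ (p ⊕ p)) = min(1, 0.000 + 0.623) = min(1, 0.623) = 0.623
(¬p ⊗ p) ⊕ ((¬r ⊗ (q ⊗ p)) ⊕ (p ⊗ (p ⊕ p))) = min(1, 0.000 + 0.623) = min(1, 0.623) = 0.623
¬((¬p ⊗ p) ⊕ ((¬r ⊗ (q ⊗ p)) ⊕ (p ⊗ (p ⊕ p)))) = 1 − 0.623 = 0.377

0.377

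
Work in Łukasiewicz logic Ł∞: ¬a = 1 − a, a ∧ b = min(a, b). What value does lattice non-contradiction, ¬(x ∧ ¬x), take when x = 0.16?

0.84

¬x = 1 − 0.16 = 0.84
x ∧ ¬x = min(0.16, 0.84) = 0.16
¬(x ∧ ¬x) = 1 − 0.16 = 0.84
(The value 0.84 < 1 shows this instance is not satisfied; not a Ł∞-tautology — its value is 1 − min(a, 1−a).)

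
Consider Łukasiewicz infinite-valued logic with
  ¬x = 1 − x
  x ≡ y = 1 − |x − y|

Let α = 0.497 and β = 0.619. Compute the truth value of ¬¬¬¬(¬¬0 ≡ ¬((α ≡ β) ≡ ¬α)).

0.625

¬0 = 1 − 0.000 = 1.000
¬¬0 = 1 − 1.000 = 0.000
α ≡ β = 1 − |0.497 − 0.619| = 1 − 0.122 = 0.878
¬α = 1 − 0.497 = 0.503
(α ≡ β) ≡ ¬α = 1 − |0.878 − 0.503| = 1 − 0.375 = 0.625
¬((α ≡ β) ≡ ¬α) = 1 − 0.625 = 0.375
¬¬0 ≡ ¬((α ≡ β) ≡ ¬α) = 1 − |0.000 − 0.375| = 1 − 0.375 = 0.625
¬(¬¬0 ≡ ¬((α ≡ β) ≡ ¬α)) = 1 − 0.625 = 0.375
¬¬(¬¬0 ≡ ¬((α ≡ β) ≡ ¬α)) = 1 − 0.375 = 0.625
¬¬¬(¬¬0 ≡ ¬((α ≡ β) ≡ ¬α)) = 1 − 0.625 = 0.375
¬¬¬¬(¬¬0 ≡ ¬((α ≡ β) ≡ ¬α)) = 1 − 0.375 = 0.625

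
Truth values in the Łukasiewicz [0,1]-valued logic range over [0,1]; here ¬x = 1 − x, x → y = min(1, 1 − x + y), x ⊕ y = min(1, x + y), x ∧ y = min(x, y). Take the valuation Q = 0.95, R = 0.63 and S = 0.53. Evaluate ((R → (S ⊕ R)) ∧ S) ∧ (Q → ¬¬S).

0.53

S ⊕ R = min(1, 0.53 + 0.63) = min(1, 1.16) = 1.00
R → (S ⊕ R) = min(1, 1 − 0.63 + 1.00) = min(1, 1.37) = 1.00
(R → (S ⊕ R)) ∧ S = min(1.00, 0.53) = 0.53
¬S = 1 − 0.53 = 0.47
¬¬S = 1 − 0.47 = 0.53
Q → ¬¬S = min(1, 1 − 0.95 + 0.53) = min(1, 0.58) = 0.58
((R → (S ⊕ R)) ∧ S) ∧ (Q → ¬¬S) = min(0.53, 0.58) = 0.53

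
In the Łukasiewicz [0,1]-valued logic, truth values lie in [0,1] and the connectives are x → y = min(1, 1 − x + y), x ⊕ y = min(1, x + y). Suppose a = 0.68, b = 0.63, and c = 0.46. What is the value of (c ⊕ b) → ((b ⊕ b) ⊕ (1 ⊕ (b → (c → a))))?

1.00

c ⊕ b = min(1, 0.46 + 0.63) = min(1, 1.09) = 1.00
b ⊕ b = min(1, 0.63 + 0.63) = min(1, 1.26) = 1.00
c → a = min(1, 1 − 0.46 + 0.68) = min(1, 1.22) = 1.00
b → (c → a) = min(1, 1 − 0.63 + 1.00) = min(1, 1.37) = 1.00
1 ⊕ (b → (c → a)) = min(1, 1.00 + 1.00) = min(1, 2.00) = 1.00
(b ⊕ b) ⊕ (1 ⊕ (b → (c → a))) = min(1, 1.00 + 1.00) = min(1, 2.00) = 1.00
(c ⊕ b) → ((b ⊕ b) ⊕ (1 ⊕ (b → (c → a)))) = min(1, 1 − 1.00 + 1.00) = min(1, 1.00) = 1.00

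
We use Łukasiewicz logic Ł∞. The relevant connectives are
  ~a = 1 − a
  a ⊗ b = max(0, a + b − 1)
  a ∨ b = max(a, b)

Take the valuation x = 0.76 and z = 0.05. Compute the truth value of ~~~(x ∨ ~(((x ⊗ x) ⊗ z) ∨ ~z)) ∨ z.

0.24

x ⊗ x = max(0, 0.76 + 0.76 − 1) = max(0, 0.52) = 0.52
(x ⊗ x) ⊗ z = max(0, 0.52 + 0.05 − 1) = max(0, -0.43) = 0.00
~z = 1 − 0.05 = 0.95
((x ⊗ x) ⊗ z) ∨ ~z = max(0.00, 0.95) = 0.95
~(((x ⊗ x) ⊗ z) ∨ ~z) = 1 − 0.95 = 0.05
x ∨ ~(((x ⊗ x) ⊗ z) ∨ ~z) = max(0.76, 0.05) = 0.76
~(x ∨ ~(((x ⊗ x) ⊗ z) ∨ ~z)) = 1 − 0.76 = 0.24
~~(x ∨ ~(((x ⊗ x) ⊗ z) ∨ ~z)) = 1 − 0.24 = 0.76
~~~(x ∨ ~(((x ⊗ x) ⊗ z) ∨ ~z)) = 1 − 0.76 = 0.24
~~~(x ∨ ~(((x ⊗ x) ⊗ z) ∨ ~z)) ∨ z = max(0.24, 0.05) = 0.24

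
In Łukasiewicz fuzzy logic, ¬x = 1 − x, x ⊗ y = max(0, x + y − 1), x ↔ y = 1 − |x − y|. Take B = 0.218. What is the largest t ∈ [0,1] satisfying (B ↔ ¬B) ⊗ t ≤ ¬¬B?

0.782

¬B = 1 − 0.218 = 0.782
B ↔ ¬B = 1 − |0.218 − 0.782| = 1 − 0.564 = 0.436
So the left factor is B ↔ ¬B = 0.436.
¬¬B = 1 − 0.782 = 0.218
So the right-hand bound is ¬¬B = 0.218.
The residuum of the Łukasiewicz t-norm gives the supremum: min(1, 1 − 0.436 + 0.218).
1 − 0.436 + 0.218 = 0.782, so t = min(1, 0.782) = 0.782.
Check: 0.436 ⊗ 0.782 = max(0, 0.218) = 0.218 ≤ 0.218.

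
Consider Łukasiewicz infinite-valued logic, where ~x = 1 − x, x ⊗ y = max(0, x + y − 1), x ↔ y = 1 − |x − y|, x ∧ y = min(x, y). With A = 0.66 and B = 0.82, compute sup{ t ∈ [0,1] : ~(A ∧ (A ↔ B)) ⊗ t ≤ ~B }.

0.84

A ↔ B = 1 − |0.66 − 0.82| = 1 − 0.16 = 0.84
A ∧ (A ↔ B) = min(0.66, 0.84) = 0.66
~(A ∧ (A ↔ B)) = 1 − 0.66 = 0.34
So the left factor is ~(A ∧ (A ↔ B)) = 0.34.
~B = 1 − 0.82 = 0.18
So the right-hand bound is ~B = 0.18.
The residuum of the Łukasiewicz t-norm gives the supremum: min(1, 1 − 0.34 + 0.18).
1 − 0.34 + 0.18 = 0.84, so t = min(1, 0.84) = 0.84.
Check: 0.34 ⊗ 0.84 = max(0, 0.18) = 0.18 ≤ 0.18.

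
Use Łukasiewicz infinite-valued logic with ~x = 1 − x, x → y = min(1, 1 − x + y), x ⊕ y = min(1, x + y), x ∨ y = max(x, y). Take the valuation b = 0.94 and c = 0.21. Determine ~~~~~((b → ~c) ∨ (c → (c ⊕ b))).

0.00

~c = 1 − 0.21 = 0.79
b → ~c = min(1, 1 − 0.94 + 0.79) = min(1, 0.85) = 0.85
c ⊕ b = min(1, 0.21 + 0.94) = min(1, 1.15) = 1.00
c → (c ⊕ b) = min(1, 1 − 0.21 + 1.00) = min(1, 1.79) = 1.00
(b → ~c) ∨ (c → (c ⊕ b)) = max(0.85, 1.00) = 1.00
~((b → ~c) ∨ (c → (c ⊕ b))) = 1 − 1.00 = 0.00
~~((b → ~c) ∨ (c → (c ⊕ b))) = 1 − 0.00 = 1.00
~~~((b → ~c) ∨ (c → (c ⊕ b))) = 1 − 1.00 = 0.00
~~~~((b → ~c) ∨ (c → (c ⊕ b))) = 1 − 0.00 = 1.00
~~~~~((b → ~c) ∨ (c → (c ⊕ b))) = 1 − 1.00 = 0.00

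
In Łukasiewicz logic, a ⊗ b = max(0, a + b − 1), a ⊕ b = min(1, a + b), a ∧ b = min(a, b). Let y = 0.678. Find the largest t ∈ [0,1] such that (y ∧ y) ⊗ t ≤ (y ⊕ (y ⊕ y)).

1.000

y ∧ y = min(0.678, 0.678) = 0.678
So the left factor is y ∧ y = 0.678.
y ⊕ y = min(1, 0.678 + 0.678) = min(1, 1.356) = 1.000
y ⊕ (y ⊕ y) = min(1, 0.678 + 1.000) = min(1, 1.678) = 1.000
So the right-hand bound is y ⊕ (y ⊕ y) = 1.000.
The residuum of the Łukasiewicz t-norm gives the supremum: min(1, 1 − 0.678 + 1.000).
1 − 0.678 + 1.000 = 1.322, so t = min(1, 1.322) = 1.000.
Check: 0.678 ⊗ 1.000 = max(0, 0.678) = 0.678 ≤ 1.000.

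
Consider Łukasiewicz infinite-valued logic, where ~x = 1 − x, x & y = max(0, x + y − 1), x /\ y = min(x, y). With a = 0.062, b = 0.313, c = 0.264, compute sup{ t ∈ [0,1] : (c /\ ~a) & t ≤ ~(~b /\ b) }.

1.000

~a = 1 − 0.062 = 0.938
c /\ ~a = min(0.264, 0.938) = 0.264
So the left factor is c /\ ~a = 0.264.
~b = 1 − 0.313 = 0.687
~b /\ b = min(0.687, 0.313) = 0.313
~(~b /\ b) = 1 − 0.313 = 0.687
So the right-hand bound is ~(~b /\ b) = 0.687.
The residuum of the Łukasiewicz t-norm gives the supremum: min(1, 1 − 0.264 + 0.687).
1 − 0.264 + 0.687 = 1.423, so t = min(1, 1.423) = 1.000.
Check: 0.264 & 1.000 = max(0, 0.264) = 0.264 ≤ 0.687.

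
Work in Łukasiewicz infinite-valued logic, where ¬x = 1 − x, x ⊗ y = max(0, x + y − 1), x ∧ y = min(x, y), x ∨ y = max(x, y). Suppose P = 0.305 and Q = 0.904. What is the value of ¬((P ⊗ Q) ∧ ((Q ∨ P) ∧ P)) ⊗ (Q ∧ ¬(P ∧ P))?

0.486

P ⊗ Q = max(0, 0.305 + 0.904 − 1) = max(0, 0.209) = 0.209
Q ∨ P = max(0.904, 0.305) = 0.904
(Q ∨ P) ∧ P = min(0.904, 0.305) = 0.305
(P ⊗ Q) ∧ ((Q ∨ P) ∧ P) = min(0.209, 0.305) = 0.209
¬((P ⊗ Q) ∧ ((Q ∨ P) ∧ P)) = 1 − 0.209 = 0.791
P ∧ P = min(0.305, 0.305) = 0.305
¬(P ∧ P) = 1 − 0.305 = 0.695
Q ∧ ¬(P ∧ P) = min(0.904, 0.695) = 0.695
¬((P ⊗ Q) ∧ ((Q ∨ P) ∧ P)) ⊗ (Q ∧ ¬(P ∧ P)) = max(0, 0.791 + 0.695 − 1) = max(0, 0.486) = 0.486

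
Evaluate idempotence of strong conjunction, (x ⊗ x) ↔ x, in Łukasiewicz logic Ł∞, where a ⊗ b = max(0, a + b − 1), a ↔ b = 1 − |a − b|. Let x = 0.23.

x ⊗ x = max(0, 0.23 + 0.23 − 1) = max(0, -0.54) = 0.00
(x ⊗ x) ↔ x = 1 − |0.00 − 0.23| = 1 − 0.23 = 0.77
(The value 0.77 < 1 shows this instance is not satisfied; fails in Ł∞ since a ⊗ a = max(0, 2a−1) ≠ a in general.)

0.77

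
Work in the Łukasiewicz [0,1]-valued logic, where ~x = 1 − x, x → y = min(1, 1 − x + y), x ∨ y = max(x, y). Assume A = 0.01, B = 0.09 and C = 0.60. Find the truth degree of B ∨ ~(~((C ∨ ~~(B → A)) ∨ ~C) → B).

B → A = min(1, 1 − 0.09 + 0.01) = min(1, 0.92) = 0.92
~(B → A) = 1 − 0.92 = 0.08
~~(B → A) = 1 − 0.08 = 0.92
C ∨ ~~(B → A) = max(0.60, 0.92) = 0.92
~C = 1 − 0.60 = 0.40
(C ∨ ~~(B → A)) ∨ ~C = max(0.92, 0.40) = 0.92
~((C ∨ ~~(B → A)) ∨ ~C) = 1 − 0.92 = 0.08
~((C ∨ ~~(B → A)) ∨ ~C) → B = min(1, 1 − 0.08 + 0.09) = min(1, 1.01) = 1.00
~(~((C ∨ ~~(B → A)) ∨ ~C) → B) = 1 − 1.00 = 0.00
B ∨ ~(~((C ∨ ~~(B → A)) ∨ ~C) → B) = max(0.09, 0.00) = 0.09

0.09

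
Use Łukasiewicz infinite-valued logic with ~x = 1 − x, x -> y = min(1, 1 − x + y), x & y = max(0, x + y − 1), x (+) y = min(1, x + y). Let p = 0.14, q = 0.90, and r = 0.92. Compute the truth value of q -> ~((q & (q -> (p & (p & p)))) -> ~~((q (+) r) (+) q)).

p & p = max(0, 0.14 + 0.14 − 1) = max(0, -0.72) = 0.00
p & (p & p) = max(0, 0.14 + 0.00 − 1) = max(0, -0.86) = 0.00
q -> (p & (p & p)) = min(1, 1 − 0.90 + 0.00) = min(1, 0.10) = 0.10
q & (q -> (p & (p & p))) = max(0, 0.90 + 0.10 − 1) = max(0, 0.00) = 0.00
q (+) r = min(1, 0.90 + 0.92) = min(1, 1.82) = 1.00
(q (+) r) (+) q = min(1, 1.00 + 0.90) = min(1, 1.90) = 1.00
~((q (+) r) (+) q) = 1 − 1.00 = 0.00
~~((q (+) r) (+) q) = 1 − 0.00 = 1.00
(q & (q -> (p & (p & p)))) -> ~~((q (+) r) (+) q) = min(1, 1 − 0.00 + 1.00) = min(1, 2.00) = 1.00
~((q & (q -> (p & (p & p)))) -> ~~((q (+) r) (+) q)) = 1 − 1.00 = 0.00
q -> ~((q & (q -> (p & (p & p)))) -> ~~((q (+) r) (+) q)) = min(1, 1 − 0.90 + 0.00) = min(1, 0.10) = 0.10

0.10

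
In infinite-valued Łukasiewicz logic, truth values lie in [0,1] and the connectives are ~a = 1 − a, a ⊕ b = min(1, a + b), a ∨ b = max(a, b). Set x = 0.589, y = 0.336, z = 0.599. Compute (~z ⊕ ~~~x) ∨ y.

0.812

~z = 1 − 0.599 = 0.401
~x = 1 − 0.589 = 0.411
~~x = 1 − 0.411 = 0.589
~~~x = 1 − 0.589 = 0.411
~z ⊕ ~~~x = min(1, 0.401 + 0.411) = min(1, 0.812) = 0.812
(~z ⊕ ~~~x) ∨ y = max(0.812, 0.336) = 0.812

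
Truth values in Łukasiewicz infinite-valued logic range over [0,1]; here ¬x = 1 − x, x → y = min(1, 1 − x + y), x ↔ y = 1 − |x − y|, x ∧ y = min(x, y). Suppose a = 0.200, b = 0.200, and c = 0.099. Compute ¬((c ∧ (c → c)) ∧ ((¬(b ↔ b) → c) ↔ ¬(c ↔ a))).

c → c = min(1, 1 − 0.099 + 0.099) = min(1, 1.000) = 1.000
c ∧ (c → c) = min(0.099, 1.000) = 0.099
b ↔ b = 1 − |0.200 − 0.200| = 1 − 0.000 = 1.000
¬(b ↔ b) = 1 − 1.000 = 0.000
¬(b ↔ b) → c = min(1, 1 − 0.000 + 0.099) = min(1, 1.099) = 1.000
c ↔ a = 1 − |0.099 − 0.200| = 1 − 0.101 = 0.899
¬(c ↔ a) = 1 − 0.899 = 0.101
(¬(b ↔ b) → c) ↔ ¬(c ↔ a) = 1 − |1.000 − 0.101| = 1 − 0.899 = 0.101
(c ∧ (c → c)) ∧ ((¬(b ↔ b) → c) ↔ ¬(c ↔ a)) = min(0.099, 0.101) = 0.099
¬((c ∧ (c → c)) ∧ ((¬(b ↔ b) → c) ↔ ¬(c ↔ a))) = 1 − 0.099 = 0.901

0.901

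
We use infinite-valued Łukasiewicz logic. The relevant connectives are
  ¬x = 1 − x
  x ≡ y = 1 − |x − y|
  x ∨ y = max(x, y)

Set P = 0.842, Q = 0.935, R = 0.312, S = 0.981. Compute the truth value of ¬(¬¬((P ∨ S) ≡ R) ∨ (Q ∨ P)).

P ∨ S = max(0.842, 0.981) = 0.981
(P ∨ S) ≡ R = 1 − |0.981 − 0.312| = 1 − 0.669 = 0.331
¬((P ∨ S) ≡ R) = 1 − 0.331 = 0.669
¬¬((P ∨ S) ≡ R) = 1 − 0.669 = 0.331
Q ∨ P = max(0.935, 0.842) = 0.935
¬¬((P ∨ S) ≡ R) ∨ (Q ∨ P) = max(0.331, 0.935) = 0.935
¬(¬¬((P ∨ S) ≡ R) ∨ (Q ∨ P)) = 1 − 0.935 = 0.065

0.065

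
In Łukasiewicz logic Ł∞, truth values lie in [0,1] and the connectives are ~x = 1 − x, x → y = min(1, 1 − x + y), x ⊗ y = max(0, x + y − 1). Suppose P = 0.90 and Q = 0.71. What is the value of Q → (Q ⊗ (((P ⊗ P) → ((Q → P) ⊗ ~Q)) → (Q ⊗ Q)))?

0.93

P ⊗ P = max(0, 0.90 + 0.90 − 1) = max(0, 0.80) = 0.80
Q → P = min(1, 1 − 0.71 + 0.90) = min(1, 1.19) = 1.00
~Q = 1 − 0.71 = 0.29
(Q → P) ⊗ ~Q = max(0, 1.00 + 0.29 − 1) = max(0, 0.29) = 0.29
(P ⊗ P) → ((Q → P) ⊗ ~Q) = min(1, 1 − 0.80 + 0.29) = min(1, 0.49) = 0.49
Q ⊗ Q = max(0, 0.71 + 0.71 − 1) = max(0, 0.42) = 0.42
((P ⊗ P) → ((Q → P) ⊗ ~Q)) → (Q ⊗ Q) = min(1, 1 − 0.49 + 0.42) = min(1, 0.93) = 0.93
Q ⊗ (((P ⊗ P) → ((Q → P) ⊗ ~Q)) → (Q ⊗ Q)) = max(0, 0.71 + 0.93 − 1) = max(0, 0.64) = 0.64
Q → (Q ⊗ (((P ⊗ P) → ((Q → P) ⊗ ~Q)) → (Q ⊗ Q))) = min(1, 1 − 0.71 + 0.64) = min(1, 0.93) = 0.93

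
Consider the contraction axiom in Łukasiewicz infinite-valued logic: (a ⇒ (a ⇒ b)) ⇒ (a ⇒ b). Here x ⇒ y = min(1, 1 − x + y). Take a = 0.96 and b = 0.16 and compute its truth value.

a ⇒ b = min(1, 1 − 0.96 + 0.16) = min(1, 0.20) = 0.20
a ⇒ (a ⇒ b) = min(1, 1 − 0.96 + 0.20) = min(1, 0.24) = 0.24
(a ⇒ (a ⇒ b)) ⇒ (a ⇒ b) = min(1, 1 − 0.24 + 0.20) = min(1, 0.96) = 0.96
(The value 0.96 < 1 shows this instance is not satisfied; fails in Ł∞ (the t-norm is not idempotent).)

0.96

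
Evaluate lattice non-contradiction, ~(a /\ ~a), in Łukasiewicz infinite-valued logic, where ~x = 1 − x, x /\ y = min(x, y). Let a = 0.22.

~a = 1 − 0.22 = 0.78
a /\ ~a = min(0.22, 0.78) = 0.22
~(a /\ ~a) = 1 − 0.22 = 0.78
(The value 0.78 < 1 shows this instance is not satisfied; not a Ł∞-tautology — its value is 1 − min(a, 1−a).)

0.78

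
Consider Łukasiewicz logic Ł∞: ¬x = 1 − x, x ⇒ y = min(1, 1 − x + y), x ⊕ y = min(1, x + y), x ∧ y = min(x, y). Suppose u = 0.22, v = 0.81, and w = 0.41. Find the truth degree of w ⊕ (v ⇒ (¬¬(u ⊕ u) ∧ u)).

u ⊕ u = min(1, 0.22 + 0.22) = min(1, 0.44) = 0.44
¬(u ⊕ u) = 1 − 0.44 = 0.56
¬¬(u ⊕ u) = 1 − 0.56 = 0.44
¬¬(u ⊕ u) ∧ u = min(0.44, 0.22) = 0.22
v ⇒ (¬¬(u ⊕ u) ∧ u) = min(1, 1 − 0.81 + 0.22) = min(1, 0.41) = 0.41
w ⊕ (v ⇒ (¬¬(u ⊕ u) ∧ u)) = min(1, 0.41 + 0.41) = min(1, 0.82) = 0.82

0.82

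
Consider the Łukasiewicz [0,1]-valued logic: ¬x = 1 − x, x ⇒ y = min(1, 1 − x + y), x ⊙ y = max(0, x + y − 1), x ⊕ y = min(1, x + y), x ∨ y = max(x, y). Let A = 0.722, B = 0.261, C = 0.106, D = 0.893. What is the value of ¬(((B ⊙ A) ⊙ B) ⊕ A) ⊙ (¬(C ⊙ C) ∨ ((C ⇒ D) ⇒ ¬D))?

B ⊙ A = max(0, 0.261 + 0.722 − 1) = max(0, -0.017) = 0.000
(B ⊙ A) ⊙ B = max(0, 0.000 + 0.261 − 1) = max(0, -0.739) = 0.000
((B ⊙ A) ⊙ B) ⊕ A = min(1, 0.000 + 0.722) = min(1, 0.722) = 0.722
¬(((B ⊙ A) ⊙ B) ⊕ A) = 1 − 0.722 = 0.278
C ⊙ C = max(0, 0.106 + 0.106 − 1) = max(0, -0.788) = 0.000
¬(C ⊙ C) = 1 − 0.000 = 1.000
C ⇒ D = min(1, 1 − 0.106 + 0.893) = min(1, 1.787) = 1.000
¬D = 1 − 0.893 = 0.107
(C ⇒ D) ⇒ ¬D = min(1, 1 − 1.000 + 0.107) = min(1, 0.107) = 0.107
¬(C ⊙ C) ∨ ((C ⇒ D) ⇒ ¬D) = max(1.000, 0.107) = 1.000
¬(((B ⊙ A) ⊙ B) ⊕ A) ⊙ (¬(C ⊙ C) ∨ ((C ⇒ D) ⇒ ¬D)) = max(0, 0.278 + 1.000 − 1) = max(0, 0.278) = 0.278

0.278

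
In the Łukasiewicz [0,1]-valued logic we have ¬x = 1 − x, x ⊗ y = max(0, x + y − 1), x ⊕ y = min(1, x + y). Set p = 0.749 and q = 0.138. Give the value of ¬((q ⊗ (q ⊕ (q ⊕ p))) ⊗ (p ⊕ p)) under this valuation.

0.862

q ⊕ p = min(1, 0.138 + 0.749) = min(1, 0.887) = 0.887
q ⊕ (q ⊕ p) = min(1, 0.138 + 0.887) = min(1, 1.025) = 1.000
q ⊗ (q ⊕ (q ⊕ p)) = max(0, 0.138 + 1.000 − 1) = max(0, 0.138) = 0.138
p ⊕ p = min(1, 0.749 + 0.749) = min(1, 1.498) = 1.000
(q ⊗ (q ⊕ (q ⊕ p))) ⊗ (p ⊕ p) = max(0, 0.138 + 1.000 − 1) = max(0, 0.138) = 0.138
¬((q ⊗ (q ⊕ (q ⊕ p))) ⊗ (p ⊕ p)) = 1 − 0.138 = 0.862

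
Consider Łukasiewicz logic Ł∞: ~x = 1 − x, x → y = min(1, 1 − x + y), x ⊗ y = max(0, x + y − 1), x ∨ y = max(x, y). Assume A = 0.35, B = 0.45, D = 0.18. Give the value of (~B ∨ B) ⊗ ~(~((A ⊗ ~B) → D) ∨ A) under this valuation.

0.20

~B = 1 − 0.45 = 0.55
~B ∨ B = max(0.55, 0.45) = 0.55
A ⊗ ~B = max(0, 0.35 + 0.55 − 1) = max(0, -0.10) = 0.00
(A ⊗ ~B) → D = min(1, 1 − 0.00 + 0.18) = min(1, 1.18) = 1.00
~((A ⊗ ~B) → D) = 1 − 1.00 = 0.00
~((A ⊗ ~B) → D) ∨ A = max(0.00, 0.35) = 0.35
~(~((A ⊗ ~B) → D) ∨ A) = 1 − 0.35 = 0.65
(~B ∨ B) ⊗ ~(~((A ⊗ ~B) → D) ∨ A) = max(0, 0.55 + 0.65 − 1) = max(0, 0.20) = 0.20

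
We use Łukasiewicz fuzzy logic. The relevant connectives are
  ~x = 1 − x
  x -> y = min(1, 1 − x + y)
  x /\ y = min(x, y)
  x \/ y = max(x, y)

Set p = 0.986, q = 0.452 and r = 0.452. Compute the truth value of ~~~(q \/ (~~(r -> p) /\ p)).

r -> p = min(1, 1 − 0.452 + 0.986) = min(1, 1.534) = 1.000
~(r -> p) = 1 − 1.000 = 0.000
~~(r -> p) = 1 − 0.000 = 1.000
~~(r -> p) /\ p = min(1.000, 0.986) = 0.986
q \/ (~~(r -> p) /\ p) = max(0.452, 0.986) = 0.986
~(q \/ (~~(r -> p) /\ p)) = 1 − 0.986 = 0.014
~~(q \/ (~~(r -> p) /\ p)) = 1 − 0.014 = 0.986
~~~(q \/ (~~(r -> p) /\ p)) = 1 − 0.986 = 0.014

0.014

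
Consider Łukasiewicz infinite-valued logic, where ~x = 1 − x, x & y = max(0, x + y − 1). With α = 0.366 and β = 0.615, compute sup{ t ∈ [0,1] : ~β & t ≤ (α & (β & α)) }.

0.615

~β = 1 − 0.615 = 0.385
So the left factor is ~β = 0.385.
β & α = max(0, 0.615 + 0.366 − 1) = max(0, -0.019) = 0.000
α & (β & α) = max(0, 0.366 + 0.000 − 1) = max(0, -0.634) = 0.000
So the right-hand bound is α & (β & α) = 0.000.
The residuum of the Łukasiewicz t-norm gives the supremum: min(1, 1 − 0.385 + 0.000).
1 − 0.385 + 0.000 = 0.615, so t = min(1, 0.615) = 0.615.
Check: 0.385 & 0.615 = max(0, 0.000) = 0.000 ≤ 0.000.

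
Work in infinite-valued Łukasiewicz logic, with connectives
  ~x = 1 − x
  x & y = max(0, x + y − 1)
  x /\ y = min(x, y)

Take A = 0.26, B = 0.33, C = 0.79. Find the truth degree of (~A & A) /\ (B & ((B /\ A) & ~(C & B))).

~A = 1 − 0.26 = 0.74
~A & A = max(0, 0.74 + 0.26 − 1) = max(0, 0.00) = 0.00
B /\ A = min(0.33, 0.26) = 0.26
C & B = max(0, 0.79 + 0.33 − 1) = max(0, 0.12) = 0.12
~(C & B) = 1 − 0.12 = 0.88
(B /\ A) & ~(C & B) = max(0, 0.26 + 0.88 − 1) = max(0, 0.14) = 0.14
B & ((B /\ A) & ~(C & B)) = max(0, 0.33 + 0.14 − 1) = max(0, -0.53) = 0.00
(~A & A) /\ (B & ((B /\ A) & ~(C & B))) = min(0.00, 0.00) = 0.00

0.00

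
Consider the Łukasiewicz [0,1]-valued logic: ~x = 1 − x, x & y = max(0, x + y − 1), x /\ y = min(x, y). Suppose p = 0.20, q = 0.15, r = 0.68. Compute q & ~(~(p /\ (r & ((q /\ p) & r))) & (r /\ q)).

0.00

q /\ p = min(0.15, 0.20) = 0.15
(q /\ p) & r = max(0, 0.15 + 0.68 − 1) = max(0, -0.17) = 0.00
r & ((q /\ p) & r) = max(0, 0.68 + 0.00 − 1) = max(0, -0.32) = 0.00
p /\ (r & ((q /\ p) & r)) = min(0.20, 0.00) = 0.00
~(p /\ (r & ((q /\ p) & r))) = 1 − 0.00 = 1.00
r /\ q = min(0.68, 0.15) = 0.15
~(p /\ (r & ((q /\ p) & r))) & (r /\ q) = max(0, 1.00 + 0.15 − 1) = max(0, 0.15) = 0.15
~(~(p /\ (r & ((q /\ p) & r))) & (r /\ q)) = 1 − 0.15 = 0.85
q & ~(~(p /\ (r & ((q /\ p) & r))) & (r /\ q)) = max(0, 0.15 + 0.85 − 1) = max(0, 0.00) = 0.00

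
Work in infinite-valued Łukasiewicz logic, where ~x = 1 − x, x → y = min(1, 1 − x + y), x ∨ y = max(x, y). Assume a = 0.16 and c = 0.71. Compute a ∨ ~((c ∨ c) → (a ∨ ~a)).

0.16

c ∨ c = max(0.71, 0.71) = 0.71
~a = 1 − 0.16 = 0.84
a ∨ ~a = max(0.16, 0.84) = 0.84
(c ∨ c) → (a ∨ ~a) = min(1, 1 − 0.71 + 0.84) = min(1, 1.13) = 1.00
~((c ∨ c) → (a ∨ ~a)) = 1 − 1.00 = 0.00
a ∨ ~((c ∨ c) → (a ∨ ~a)) = max(0.16, 0.00) = 0.16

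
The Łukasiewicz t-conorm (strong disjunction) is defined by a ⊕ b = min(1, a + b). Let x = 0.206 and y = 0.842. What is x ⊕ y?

1.000

x ⊕ y = min(1, 0.206 + 0.842) = min(1, 1.048) = 1.000
For comparison, the Gödel t-conorm max(a, b) would give 0.842.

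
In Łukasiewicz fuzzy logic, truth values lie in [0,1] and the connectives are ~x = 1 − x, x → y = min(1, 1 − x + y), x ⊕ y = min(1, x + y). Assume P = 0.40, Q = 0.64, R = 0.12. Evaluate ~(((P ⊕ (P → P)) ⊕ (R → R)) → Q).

0.36

P → P = min(1, 1 − 0.40 + 0.40) = min(1, 1.00) = 1.00
P ⊕ (P → P) = min(1, 0.40 + 1.00) = min(1, 1.40) = 1.00
R → R = min(1, 1 − 0.12 + 0.12) = min(1, 1.00) = 1.00
(P ⊕ (P → P)) ⊕ (R → R) = min(1, 1.00 + 1.00) = min(1, 2.00) = 1.00
((P ⊕ (P → P)) ⊕ (R → R)) → Q = min(1, 1 − 1.00 + 0.64) = min(1, 0.64) = 0.64
~(((P ⊕ (P → P)) ⊕ (R → R)) → Q) = 1 − 0.64 = 0.36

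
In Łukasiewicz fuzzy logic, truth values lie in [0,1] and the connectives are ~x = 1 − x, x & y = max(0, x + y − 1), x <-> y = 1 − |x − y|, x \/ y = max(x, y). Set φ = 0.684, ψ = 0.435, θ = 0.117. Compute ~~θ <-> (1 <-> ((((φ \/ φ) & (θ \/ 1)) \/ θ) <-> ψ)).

0.366

~θ = 1 − 0.117 = 0.883
~~θ = 1 − 0.883 = 0.117
φ \/ φ = max(0.684, 0.684) = 0.684
θ \/ 1 = max(0.117, 1.000) = 1.000
(φ \/ φ) & (θ \/ 1) = max(0, 0.684 + 1.000 − 1) = max(0, 0.684) = 0.684
((φ \/ φ) & (θ \/ 1)) \/ θ = max(0.684, 0.117) = 0.684
(((φ \/ φ) & (θ \/ 1)) \/ θ) <-> ψ = 1 − |0.684 − 0.435| = 1 − 0.249 = 0.751
1 <-> ((((φ \/ φ) & (θ \/ 1)) \/ θ) <-> ψ) = 1 − |1.000 − 0.751| = 1 − 0.249 = 0.751
~~θ <-> (1 <-> ((((φ \/ φ) & (θ \/ 1)) \/ θ) <-> ψ)) = 1 − |0.117 − 0.751| = 1 − 0.634 = 0.366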